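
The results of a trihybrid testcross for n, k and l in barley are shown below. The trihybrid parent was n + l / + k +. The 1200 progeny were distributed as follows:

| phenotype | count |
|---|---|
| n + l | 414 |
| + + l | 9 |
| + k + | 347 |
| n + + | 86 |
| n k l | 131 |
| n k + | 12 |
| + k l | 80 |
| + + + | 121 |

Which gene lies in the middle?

n

The two rarest classes, + + l and n k +, are the double crossovers. Comparing them with the parentals, only the n allele has switched, so n is the middle locus and the order is l – n – k.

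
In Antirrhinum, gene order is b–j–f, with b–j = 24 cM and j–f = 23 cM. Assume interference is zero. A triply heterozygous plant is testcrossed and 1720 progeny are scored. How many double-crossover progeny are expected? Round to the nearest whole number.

95

Map distances give recombination frequencies of 0.240 and 0.230 for the two intervals.
With no interference, expected double-crossover frequency = 0.240 × 0.230 = 0.05520.
Expected number = 0.05520 × 1720 = 94.94 ≈ 95.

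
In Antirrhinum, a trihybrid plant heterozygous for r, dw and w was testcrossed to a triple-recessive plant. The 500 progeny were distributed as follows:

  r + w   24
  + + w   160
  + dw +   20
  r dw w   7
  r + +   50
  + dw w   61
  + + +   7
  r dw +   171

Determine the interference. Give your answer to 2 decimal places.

0.03

The two most frequent reciprocal classes, + + w and r dw +, are the parental types, so the F1 was + + w / r dw +.
The two rarest classes, + + + and r dw w, are the double crossovers. Comparing them with the parentals, only the w allele has switched, so w is the middle locus and the order is r – w – dw.
r–w: (44 + 14)/500 = 0.1160; w–dw: (111 + 14)/500 = 0.2500.
Expected DCO frequency = 0.1160 × 0.2500 ≈ 0.02900; observed = 14/500 ≈ 0.02800.
Coefficient of coincidence = 0.02800/0.02900 ≈ 0.97; interference = 1 − 0.97 = 0.03.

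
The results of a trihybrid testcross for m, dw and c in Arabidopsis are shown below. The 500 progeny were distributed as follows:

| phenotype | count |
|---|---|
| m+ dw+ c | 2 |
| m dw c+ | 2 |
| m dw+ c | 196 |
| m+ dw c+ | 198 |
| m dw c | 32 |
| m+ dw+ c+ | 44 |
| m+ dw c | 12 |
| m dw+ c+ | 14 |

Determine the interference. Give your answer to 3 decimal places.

0.167

The two most frequent reciprocal classes, m+ dw c+ and m dw+ c, are the parental types, so the F1 was m+ dw c+ / m dw+ c.
The two rarest classes, m dw c+ and m+ dw+ c, are the double crossovers. Comparing them with the parentals, only the m allele has switched, so m is the middle locus and the order is dw – m – c.
dw–m: (76 + 4)/500 = 0.1600; m–c: (26 + 4)/500 = 0.0600.
Expected DCO frequency = 0.1600 × 0.0600 ≈ 0.00960; observed = 4/500 ≈ 0.00800.
Coefficient of coincidence = 0.00800/0.00960 ≈ 0.833; interference = 1 − 0.833 = 0.167.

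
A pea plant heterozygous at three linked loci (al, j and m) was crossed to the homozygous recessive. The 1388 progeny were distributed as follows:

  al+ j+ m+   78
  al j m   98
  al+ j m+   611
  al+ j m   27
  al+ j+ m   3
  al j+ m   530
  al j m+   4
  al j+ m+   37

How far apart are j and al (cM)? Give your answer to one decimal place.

The two most frequent reciprocal classes, al+ j m+ and al j+ m, are the parental types, so the F1 was al+ j m+ / al j+ m.
The two rarest classes, al j m+ and al+ j+ m, are the double crossovers. Comparing them with the parentals, only the al allele has switched, so al is the middle locus and the order is m – al – j.
Crossovers in the al–j interval produce the single-crossover classes al+ j+ m+ and al j m (78 + 98 = 176) plus the double crossovers (7).
RF(al–j) = (176 + 7) / 1388 = 183/1388 = 0.1318 → 13.2 cM.

13.2 cM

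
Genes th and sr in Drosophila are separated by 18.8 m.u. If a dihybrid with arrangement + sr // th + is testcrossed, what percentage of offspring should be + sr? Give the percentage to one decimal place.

40.6%

A map distance of 18.8 m.u. corresponds to a recombination frequency of 0.188.
The F1 is + sr / th +, so + sr is a parental gamete class with expected frequency (1 − r)/2 = 0.812/2 = 0.4060.
That is 0.4060 = 40.6% of the progeny.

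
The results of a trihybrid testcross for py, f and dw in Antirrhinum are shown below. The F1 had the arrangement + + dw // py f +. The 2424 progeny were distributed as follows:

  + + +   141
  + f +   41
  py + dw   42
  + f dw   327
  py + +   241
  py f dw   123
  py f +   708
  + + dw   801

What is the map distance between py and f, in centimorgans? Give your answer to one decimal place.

The two rarest classes, py + dw and + f +, are the double crossovers. Comparing them with the parentals, only the py allele has switched, so py is the middle locus and the order is f – py – dw.
Crossovers in the f–py interval produce the single-crossover classes + f dw and py + + (327 + 241 = 568) plus the double crossovers (83).
RF(f–py) = (568 + 83) / 2424 = 651/2424 = 0.2686 → 26.9 centimorgans.

26.9 centimorgans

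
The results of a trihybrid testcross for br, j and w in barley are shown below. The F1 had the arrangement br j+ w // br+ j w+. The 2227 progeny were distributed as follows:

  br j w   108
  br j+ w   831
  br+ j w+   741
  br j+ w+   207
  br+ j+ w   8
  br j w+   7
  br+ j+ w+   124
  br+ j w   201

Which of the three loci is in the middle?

br

The two rarest classes, br+ j+ w and br j w+, are the double crossovers. Comparing them with the parentals, only the br allele has switched, so br is the middle locus and the order is j – br – w.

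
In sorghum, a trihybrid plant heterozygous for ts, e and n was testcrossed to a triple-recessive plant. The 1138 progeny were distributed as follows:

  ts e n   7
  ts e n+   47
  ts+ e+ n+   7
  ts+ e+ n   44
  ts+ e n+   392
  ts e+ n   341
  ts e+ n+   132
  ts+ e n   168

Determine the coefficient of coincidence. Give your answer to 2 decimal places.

0.48

The two most frequent reciprocal classes, ts e+ n and ts+ e n+, are the parental types, so the F1 was ts e+ n / ts+ e n+.
The two rarest classes, ts e n and ts+ e+ n+, are the double crossovers. Comparing them with the parentals, only the e allele has switched, so e is the middle locus and the order is n – e – ts.
n–e: (300 + 14)/1138 = 0.2759; e–ts: (91 + 14)/1138 = 0.0923.
Expected DCO frequency = 0.2759 × 0.0923 ≈ 0.02547; observed = 14/1138 ≈ 0.01230.
Coefficient of coincidence = 0.01230/0.02547 ≈ 0.48.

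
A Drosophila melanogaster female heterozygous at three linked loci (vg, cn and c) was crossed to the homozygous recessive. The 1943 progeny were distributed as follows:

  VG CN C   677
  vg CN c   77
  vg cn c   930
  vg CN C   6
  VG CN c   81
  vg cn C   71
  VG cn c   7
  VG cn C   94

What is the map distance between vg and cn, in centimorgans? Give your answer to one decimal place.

9.5 centimorgans

The two most frequent reciprocal classes, VG CN C and vg cn c, are the parental types, so the F1 was VG CN C / vg cn c.
The two rarest classes, vg CN C and VG cn c, are the double crossovers. Comparing them with the parentals, only the vg allele has switched, so vg is the middle locus and the order is c – vg – cn.
Crossovers in the vg–cn interval produce the single-crossover classes VG cn C and vg CN c (94 + 77 = 171) plus the double crossovers (13).
RF(vg–cn) = (171 + 13) / 1943 = 184/1943 = 0.0947 → 9.5 centimorgans.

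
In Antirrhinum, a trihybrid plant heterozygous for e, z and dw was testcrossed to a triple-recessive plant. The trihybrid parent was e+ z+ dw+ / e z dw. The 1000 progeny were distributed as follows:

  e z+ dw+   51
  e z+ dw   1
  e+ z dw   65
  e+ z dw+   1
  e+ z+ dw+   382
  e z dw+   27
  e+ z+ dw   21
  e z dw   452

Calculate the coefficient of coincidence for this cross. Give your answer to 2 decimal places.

The two rarest classes, e+ z dw+ and e z+ dw, are the double crossovers. Comparing them with the parentals, only the z allele has switched, so z is the middle locus and the order is dw – z – e.
dw–z: (48 + 2)/1000 = 0.0500; z–e: (116 + 2)/1000 = 0.1180.
Expected DCO frequency = 0.0500 × 0.1180 ≈ 0.00590; observed = 2/1000 ≈ 0.00200.
Coefficient of coincidence = 0.00200/0.00590 ≈ 0.34.

0.34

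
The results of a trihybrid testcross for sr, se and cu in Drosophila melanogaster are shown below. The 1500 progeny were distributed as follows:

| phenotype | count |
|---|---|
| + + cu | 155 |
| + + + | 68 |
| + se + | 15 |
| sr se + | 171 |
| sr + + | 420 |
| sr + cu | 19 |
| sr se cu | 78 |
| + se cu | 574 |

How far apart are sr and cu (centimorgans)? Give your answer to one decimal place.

12.0 centimorgans

The two most frequent reciprocal classes, + se cu and sr + +, are the parental types, so the F1 was + se cu / sr + +.
The two rarest classes, + se + and sr + cu, are the double crossovers. Comparing them with the parentals, only the cu allele has switched, so cu is the middle locus and the order is sr – cu – se.
Crossovers in the sr–cu interval produce the single-crossover classes sr se cu and + + + (78 + 68 = 146) plus the double crossovers (34).
RF(sr–cu) = (146 + 34) / 1500 = 180/1500 = 0.1200 → 12.0 centimorgans.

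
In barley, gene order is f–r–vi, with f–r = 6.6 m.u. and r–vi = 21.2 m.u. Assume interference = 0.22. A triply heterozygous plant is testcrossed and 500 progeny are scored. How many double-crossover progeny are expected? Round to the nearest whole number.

5

Map distances give recombination frequencies of 0.066 and 0.212 for the two intervals.
With interference 0.22 (so coincidence = 0.78), expected double-crossover frequency = 0.066 × 0.212 × 0.78 = 0.01091.
Expected number = 0.01091 × 500 = 5.46 ≈ 5.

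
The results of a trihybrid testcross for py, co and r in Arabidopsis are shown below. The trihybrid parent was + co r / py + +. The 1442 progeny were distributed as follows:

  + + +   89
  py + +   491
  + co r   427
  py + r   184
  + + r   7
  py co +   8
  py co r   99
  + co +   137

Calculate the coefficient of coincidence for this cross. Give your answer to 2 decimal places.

0.32

The two rarest classes, + + r and py co +, are the double crossovers. Comparing them with the parentals, only the co allele has switched, so co is the middle locus and the order is py – co – r.
py–co: (188 + 15)/1442 = 0.1408; co–r: (321 + 15)/1442 = 0.2330.
Expected DCO frequency = 0.1408 × 0.2330 ≈ 0.03281; observed = 15/1442 ≈ 0.01040.
Coefficient of coincidence = 0.01040/0.03281 ≈ 0.32.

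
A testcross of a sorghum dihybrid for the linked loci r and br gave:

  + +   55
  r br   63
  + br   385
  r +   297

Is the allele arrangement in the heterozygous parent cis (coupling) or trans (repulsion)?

trans

The two most frequent classes are + br (385) and r + (297); these are the parental (non-recombinant) types.
So the F1 carried + br on one chromosome and r + on the other — the recessive alleles are on opposite chromosomes (trans / repulsion).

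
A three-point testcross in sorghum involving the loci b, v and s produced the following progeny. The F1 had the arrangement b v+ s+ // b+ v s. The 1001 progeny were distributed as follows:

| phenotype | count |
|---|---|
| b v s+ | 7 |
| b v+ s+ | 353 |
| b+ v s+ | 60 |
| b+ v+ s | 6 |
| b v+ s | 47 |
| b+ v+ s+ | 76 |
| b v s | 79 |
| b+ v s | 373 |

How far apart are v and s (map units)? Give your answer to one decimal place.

12.0 map units

The two rarest classes, b v s+ and b+ v+ s, are the double crossovers. Comparing them with the parentals, only the v allele has switched, so v is the middle locus and the order is b – v – s.
Crossovers in the v–s interval produce the single-crossover classes b v+ s and b+ v s+ (47 + 60 = 107) plus the double crossovers (13).
RF(v–s) = (107 + 13) / 1001 = 120/1001 = 0.1199 → 12.0 map units.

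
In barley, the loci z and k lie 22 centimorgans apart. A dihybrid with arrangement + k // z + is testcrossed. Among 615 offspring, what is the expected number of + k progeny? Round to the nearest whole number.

A map distance of 22 centimorgans corresponds to a recombination frequency of 0.220.
The F1 is + k / z +, so + k is a parental gamete class with expected frequency (1 − r)/2 = 0.780/2 = 0.3900.
Expected number = 0.3900 × 615 = 239.85 ≈ 240.

240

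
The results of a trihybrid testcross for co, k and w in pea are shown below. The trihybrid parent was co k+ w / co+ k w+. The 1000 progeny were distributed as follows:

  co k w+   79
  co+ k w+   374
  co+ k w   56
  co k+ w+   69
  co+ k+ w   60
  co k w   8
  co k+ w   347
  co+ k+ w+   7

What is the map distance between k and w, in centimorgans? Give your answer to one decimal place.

The two rarest classes, co k w and co+ k+ w+, are the double crossovers. Comparing them with the parentals, only the k allele has switched, so k is the middle locus and the order is co – k – w.
Crossovers in the k–w interval produce the single-crossover classes co k+ w+ and co+ k w (69 + 56 = 125) plus the double crossovers (15).
RF(k–w) = (125 + 15) / 1000 = 140/1000 = 0.1400 → 14.0 centimorgans.

14.0 centimorgans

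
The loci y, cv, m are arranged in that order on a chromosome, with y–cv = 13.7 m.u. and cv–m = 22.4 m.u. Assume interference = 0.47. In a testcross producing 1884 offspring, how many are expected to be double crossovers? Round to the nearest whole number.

31

Map distances give recombination frequencies of 0.137 and 0.224 for the two intervals.
With interference 0.47 (so coincidence = 0.53), expected double-crossover frequency = 0.137 × 0.224 × 0.53 = 0.01626.
Expected number = 0.01626 × 1884 = 30.64 ≈ 31.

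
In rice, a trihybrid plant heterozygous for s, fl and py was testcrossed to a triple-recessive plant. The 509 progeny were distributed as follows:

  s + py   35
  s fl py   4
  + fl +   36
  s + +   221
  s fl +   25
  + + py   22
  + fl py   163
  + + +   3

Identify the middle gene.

s

The two most frequent reciprocal classes, s + + and + fl py, are the parental types, so the F1 was s + + / + fl py.
The two rarest classes, + + + and s fl py, are the double crossovers. Comparing them with the parentals, only the s allele has switched, so s is the middle locus and the order is fl – s – py.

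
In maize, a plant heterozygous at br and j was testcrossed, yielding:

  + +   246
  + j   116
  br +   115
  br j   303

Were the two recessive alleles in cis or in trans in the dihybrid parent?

The two most frequent classes are + + (246) and br j (303); these are the parental (non-recombinant) types.
So the F1 carried + + on one chromosome and br j on the other — the recessive alleles are on the same chromosome (cis / coupling).

cis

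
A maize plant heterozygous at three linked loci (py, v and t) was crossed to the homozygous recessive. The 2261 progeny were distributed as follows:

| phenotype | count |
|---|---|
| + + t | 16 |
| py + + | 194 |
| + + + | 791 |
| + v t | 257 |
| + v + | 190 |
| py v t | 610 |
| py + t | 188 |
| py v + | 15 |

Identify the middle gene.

The two most frequent reciprocal classes, py v t and + + +, are the parental types, so the F1 was py v t / + + +.
The two rarest classes, py v + and + + t, are the double crossovers. Comparing them with the parentals, only the t allele has switched, so t is the middle locus and the order is v – t – py.

t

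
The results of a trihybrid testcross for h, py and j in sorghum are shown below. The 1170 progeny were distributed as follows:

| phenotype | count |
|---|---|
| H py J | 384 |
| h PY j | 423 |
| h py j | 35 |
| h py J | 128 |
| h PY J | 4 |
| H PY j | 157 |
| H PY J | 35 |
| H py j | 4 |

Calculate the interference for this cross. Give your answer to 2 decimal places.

The two most frequent reciprocal classes, h PY j and H py J, are the parental types, so the F1 was h PY j / H py J.
The two rarest classes, h PY J and H py j, are the double crossovers. Comparing them with the parentals, only the j allele has switched, so j is the middle locus and the order is py – j – h.
py–j: (70 + 8)/1170 = 0.0667; j–h: (285 + 8)/1170 = 0.2504.
Expected DCO frequency = 0.0667 × 0.2504 ≈ 0.01670; observed = 8/1170 ≈ 0.00684.
Coefficient of coincidence = 0.00684/0.01670 ≈ 0.41; interference = 1 − 0.41 = 0.59.

0.59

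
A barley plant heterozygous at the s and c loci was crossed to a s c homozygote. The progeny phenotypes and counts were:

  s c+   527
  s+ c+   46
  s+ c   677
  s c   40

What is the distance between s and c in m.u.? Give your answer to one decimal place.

6.7 m.u.

The two most frequent classes, s+ c (677) and s c+ (527), are the parental types, so the F1 was s+ c / s c+.
The recombinant classes are s+ c+ and s c: 46 + 40 = 86.
Recombination frequency = 86/1290 = 0.0667 ≈ 6.7%, i.e. 6.7 m.u.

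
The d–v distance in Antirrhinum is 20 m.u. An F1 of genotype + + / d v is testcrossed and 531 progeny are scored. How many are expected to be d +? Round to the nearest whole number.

A map distance of 20 m.u. corresponds to a recombination frequency of 0.200.
The F1 is + + / d v, so d + is a recombinant gamete class with expected frequency r/2 = 0.200/2 = 0.1000.
Expected number = 0.1000 × 531 = 53.10 ≈ 53.

53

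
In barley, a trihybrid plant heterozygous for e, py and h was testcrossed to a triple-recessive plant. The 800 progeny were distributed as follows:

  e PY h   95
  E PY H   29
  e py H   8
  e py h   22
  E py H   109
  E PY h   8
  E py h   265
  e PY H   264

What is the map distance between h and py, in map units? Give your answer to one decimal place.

27.5 map units

The two most frequent reciprocal classes, e PY H and E py h, are the parental types, so the F1 was e PY H / E py h.
The two rarest classes, e py H and E PY h, are the double crossovers. Comparing them with the parentals, only the py allele has switched, so py is the middle locus and the order is h – py – e.
Crossovers in the h–py interval produce the single-crossover classes e PY h and E py H (95 + 109 = 204) plus the double crossovers (16).
RF(h–py) = (204 + 16) / 800 = 220/800 = 0.2750 → 27.5 map units.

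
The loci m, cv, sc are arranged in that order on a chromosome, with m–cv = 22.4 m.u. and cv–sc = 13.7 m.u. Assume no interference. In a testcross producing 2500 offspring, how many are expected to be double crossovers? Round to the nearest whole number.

Map distances give recombination frequencies of 0.224 and 0.137 for the two intervals.
With no interference, expected double-crossover frequency = 0.224 × 0.137 = 0.03069.
Expected number = 0.03069 × 2500 = 76.72 ≈ 77.

77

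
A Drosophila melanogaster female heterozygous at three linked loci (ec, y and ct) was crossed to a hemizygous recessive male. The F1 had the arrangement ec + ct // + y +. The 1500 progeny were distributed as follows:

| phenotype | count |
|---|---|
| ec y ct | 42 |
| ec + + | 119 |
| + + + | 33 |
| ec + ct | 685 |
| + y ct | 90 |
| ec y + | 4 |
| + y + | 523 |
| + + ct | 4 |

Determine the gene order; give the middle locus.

The two rarest classes, + + ct and ec y +, are the double crossovers. Comparing them with the parentals, only the ec allele has switched, so ec is the middle locus and the order is ct – ec – y.

ec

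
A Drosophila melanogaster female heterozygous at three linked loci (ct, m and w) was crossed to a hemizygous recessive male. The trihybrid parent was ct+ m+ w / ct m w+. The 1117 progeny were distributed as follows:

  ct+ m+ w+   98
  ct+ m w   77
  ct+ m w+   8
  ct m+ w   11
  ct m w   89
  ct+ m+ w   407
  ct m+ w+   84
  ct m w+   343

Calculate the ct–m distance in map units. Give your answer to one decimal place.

16.1 map units

The two rarest classes, ct m+ w and ct+ m w+, are the double crossovers. Comparing them with the parentals, only the ct allele has switched, so ct is the middle locus and the order is m – ct – w.
Crossovers in the m–ct interval produce the single-crossover classes ct+ m w and ct m+ w+ (77 + 84 = 161) plus the double crossovers (19).
RF(m–ct) = (161 + 19) / 1117 = 180/1117 = 0.1611 → 16.1 map units.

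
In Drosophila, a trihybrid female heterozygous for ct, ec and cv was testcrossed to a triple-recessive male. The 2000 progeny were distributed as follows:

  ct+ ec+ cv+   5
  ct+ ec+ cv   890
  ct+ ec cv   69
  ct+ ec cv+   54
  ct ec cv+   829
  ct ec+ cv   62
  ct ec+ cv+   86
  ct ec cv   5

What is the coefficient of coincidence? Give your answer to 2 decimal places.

0.96

The two most frequent reciprocal classes, ct ec cv+ and ct+ ec+ cv, are the parental types, so the F1 was ct ec cv+ / ct+ ec+ cv.
The two rarest classes, ct ec cv and ct+ ec+ cv+, are the double crossovers. Comparing them with the parentals, only the cv allele has switched, so cv is the middle locus and the order is ec – cv – ct.
ec–cv: (155 + 10)/2000 = 0.0825; cv–ct: (116 + 10)/2000 = 0.0630.
Expected DCO frequency = 0.0825 × 0.0630 ≈ 0.00520; observed = 10/2000 ≈ 0.00500.
Coefficient of coincidence = 0.00500/0.00520 ≈ 0.96.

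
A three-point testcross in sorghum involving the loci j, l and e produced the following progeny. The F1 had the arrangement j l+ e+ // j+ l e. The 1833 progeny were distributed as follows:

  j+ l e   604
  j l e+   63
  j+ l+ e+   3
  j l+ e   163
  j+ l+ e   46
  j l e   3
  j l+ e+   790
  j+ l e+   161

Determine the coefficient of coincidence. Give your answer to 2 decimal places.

The two rarest classes, j+ l+ e+ and j l e, are the double crossovers. Comparing them with the parentals, only the j allele has switched, so j is the middle locus and the order is e – j – l.
e–j: (324 + 6)/1833 = 0.1800; j–l: (109 + 6)/1833 = 0.0627.
Expected DCO frequency = 0.1800 × 0.0627 ≈ 0.01129; observed = 6/1833 ≈ 0.00327.
Coefficient of coincidence = 0.00327/0.01129 ≈ 0.29.

0.29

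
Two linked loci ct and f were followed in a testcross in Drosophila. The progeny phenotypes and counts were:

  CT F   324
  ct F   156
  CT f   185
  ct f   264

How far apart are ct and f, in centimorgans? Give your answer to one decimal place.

36.7 centimorgans

The two most frequent classes, CT F (324) and ct f (264), are the parental types, so the F1 was CT F / ct f.
The recombinant classes are CT f and ct F: 185 + 156 = 341.
Recombination frequency = 341/929 = 0.3671 ≈ 36.7%, i.e. 36.7 centimorgans.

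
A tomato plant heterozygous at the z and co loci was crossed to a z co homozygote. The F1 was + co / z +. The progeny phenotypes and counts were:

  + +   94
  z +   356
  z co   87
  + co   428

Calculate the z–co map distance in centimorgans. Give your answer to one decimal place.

18.8 centimorgans

The recombinant classes are + + and z co: 94 + 87 = 181.
Recombination frequency = 181/965 = 0.1876 ≈ 18.8%, i.e. 18.8 centimorgans.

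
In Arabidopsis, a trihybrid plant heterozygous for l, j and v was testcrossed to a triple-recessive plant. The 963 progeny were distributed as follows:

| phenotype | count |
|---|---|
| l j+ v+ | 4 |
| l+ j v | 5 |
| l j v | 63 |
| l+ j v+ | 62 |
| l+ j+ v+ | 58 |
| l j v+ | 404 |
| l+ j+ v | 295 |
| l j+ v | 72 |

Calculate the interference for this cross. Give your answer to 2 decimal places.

0.53

The two most frequent reciprocal classes, l+ j+ v and l j v+, are the parental types, so the F1 was l+ j+ v / l j v+.
The two rarest classes, l+ j v and l j+ v+, are the double crossovers. Comparing them with the parentals, only the j allele has switched, so j is the middle locus and the order is v – j – l.
v–j: (121 + 9)/963 = 0.1350; j–l: (134 + 9)/963 = 0.1485.
Expected DCO frequency = 0.1350 × 0.1485 ≈ 0.02005; observed = 9/963 ≈ 0.00935.
Coefficient of coincidence = 0.00935/0.02005 ≈ 0.47; interference = 1 − 0.47 = 0.53.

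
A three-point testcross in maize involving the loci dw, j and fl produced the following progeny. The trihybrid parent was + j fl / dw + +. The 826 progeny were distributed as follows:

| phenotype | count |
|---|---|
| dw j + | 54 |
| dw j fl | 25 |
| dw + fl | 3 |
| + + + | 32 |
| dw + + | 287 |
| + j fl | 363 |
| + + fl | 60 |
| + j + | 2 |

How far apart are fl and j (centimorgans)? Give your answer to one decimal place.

The two rarest classes, + j + and dw + fl, are the double crossovers. Comparing them with the parentals, only the fl allele has switched, so fl is the middle locus and the order is j – fl – dw.
Crossovers in the j–fl interval produce the single-crossover classes + + fl and dw j + (60 + 54 = 114) plus the double crossovers (5).
RF(j–fl) = (114 + 5) / 826 = 119/826 = 0.1441 → 14.4 centimorgans.

14.4 centimorgans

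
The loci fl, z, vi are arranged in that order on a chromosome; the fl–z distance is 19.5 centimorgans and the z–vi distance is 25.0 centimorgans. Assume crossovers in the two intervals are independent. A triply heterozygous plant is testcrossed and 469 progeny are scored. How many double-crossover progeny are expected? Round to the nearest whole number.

Map distances give recombination frequencies of 0.195 and 0.250 for the two intervals.
With no interference, expected double-crossover frequency = 0.195 × 0.250 = 0.04875.
Expected number = 0.04875 × 469 = 22.86 ≈ 23.

23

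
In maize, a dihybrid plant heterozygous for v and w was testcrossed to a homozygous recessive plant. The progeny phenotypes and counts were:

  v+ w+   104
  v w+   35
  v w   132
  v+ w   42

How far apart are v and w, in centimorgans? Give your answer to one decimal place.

24.6 centimorgans

The two most frequent classes, v+ w+ (104) and v w (132), are the parental types, so the F1 was v+ w+ / v w.
The recombinant classes are v+ w and v w+: 42 + 35 = 77.
Recombination frequency = 77/313 = 0.2460 ≈ 24.6%, i.e. 24.6 centimorgans.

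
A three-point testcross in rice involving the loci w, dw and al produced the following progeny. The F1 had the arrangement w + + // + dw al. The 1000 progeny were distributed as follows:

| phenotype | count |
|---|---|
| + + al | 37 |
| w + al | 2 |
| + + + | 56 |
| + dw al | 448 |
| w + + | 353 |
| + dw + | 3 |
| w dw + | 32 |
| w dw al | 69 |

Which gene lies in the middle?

al

The two rarest classes, w + al and + dw +, are the double crossovers. Comparing them with the parentals, only the al allele has switched, so al is the middle locus and the order is dw – al – w.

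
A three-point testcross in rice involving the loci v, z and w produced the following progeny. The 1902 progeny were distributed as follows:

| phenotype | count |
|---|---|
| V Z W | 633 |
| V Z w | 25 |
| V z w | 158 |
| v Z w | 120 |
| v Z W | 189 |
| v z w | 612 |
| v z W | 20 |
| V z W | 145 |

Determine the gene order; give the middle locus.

w

The two most frequent reciprocal classes, V Z W and v z w, are the parental types, so the F1 was V Z W / v z w.
The two rarest classes, V Z w and v z W, are the double crossovers. Comparing them with the parentals, only the w allele has switched, so w is the middle locus and the order is z – w – v.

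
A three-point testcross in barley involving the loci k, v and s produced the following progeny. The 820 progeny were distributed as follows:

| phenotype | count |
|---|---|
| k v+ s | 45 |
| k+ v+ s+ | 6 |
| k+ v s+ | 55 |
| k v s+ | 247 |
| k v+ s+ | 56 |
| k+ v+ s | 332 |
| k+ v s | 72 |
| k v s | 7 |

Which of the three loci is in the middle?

s

The two most frequent reciprocal classes, k+ v+ s and k v s+, are the parental types, so the F1 was k+ v+ s / k v s+.
The two rarest classes, k+ v+ s+ and k v s, are the double crossovers. Comparing them with the parentals, only the s allele has switched, so s is the middle locus and the order is v – s – k.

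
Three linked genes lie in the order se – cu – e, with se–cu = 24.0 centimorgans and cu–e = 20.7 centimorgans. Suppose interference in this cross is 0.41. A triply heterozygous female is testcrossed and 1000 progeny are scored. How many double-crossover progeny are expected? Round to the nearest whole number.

29

Map distances give recombination frequencies of 0.240 and 0.207 for the two intervals.
With interference 0.41 (so coincidence = 0.59), expected double-crossover frequency = 0.240 × 0.207 × 0.59 = 0.02931.
Expected number = 0.02931 × 1000 = 29.31 ≈ 29.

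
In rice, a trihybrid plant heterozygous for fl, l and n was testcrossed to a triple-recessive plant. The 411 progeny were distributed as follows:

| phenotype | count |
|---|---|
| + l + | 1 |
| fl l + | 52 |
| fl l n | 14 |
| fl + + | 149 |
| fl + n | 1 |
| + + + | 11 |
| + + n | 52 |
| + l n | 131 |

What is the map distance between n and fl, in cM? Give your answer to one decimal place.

The two most frequent reciprocal classes, + l n and fl + +, are the parental types, so the F1 was + l n / fl + +.
The two rarest classes, + l + and fl + n, are the double crossovers. Comparing them with the parentals, only the n allele has switched, so n is the middle locus and the order is fl – n – l.
Crossovers in the fl–n interval produce the single-crossover classes fl l n and + + + (14 + 11 = 25) plus the double crossovers (2).
RF(fl–n) = (25 + 2) / 411 = 27/411 = 0.0657 → 6.6 cM.

6.6 cM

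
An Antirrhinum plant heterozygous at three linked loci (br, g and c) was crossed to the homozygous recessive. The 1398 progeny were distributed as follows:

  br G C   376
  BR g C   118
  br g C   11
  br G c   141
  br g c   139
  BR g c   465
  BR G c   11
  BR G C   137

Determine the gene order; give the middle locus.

The two most frequent reciprocal classes, br G C and BR g c, are the parental types, so the F1 was br G C / BR g c.
The two rarest classes, br g C and BR G c, are the double crossovers. Comparing them with the parentals, only the g allele has switched, so g is the middle locus and the order is br – g – c.

g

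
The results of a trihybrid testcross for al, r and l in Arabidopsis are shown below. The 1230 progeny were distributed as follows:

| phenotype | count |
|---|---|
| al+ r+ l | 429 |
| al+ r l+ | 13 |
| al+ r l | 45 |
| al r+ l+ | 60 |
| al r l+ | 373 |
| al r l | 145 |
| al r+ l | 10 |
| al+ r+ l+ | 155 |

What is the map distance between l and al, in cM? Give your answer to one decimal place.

The two most frequent reciprocal classes, al r l+ and al+ r+ l, are the parental types, so the F1 was al r l+ / al+ r+ l.
The two rarest classes, al+ r l+ and al r+ l, are the double crossovers. Comparing them with the parentals, only the al allele has switched, so al is the middle locus and the order is r – al – l.
Crossovers in the al–l interval produce the single-crossover classes al r l and al+ r+ l+ (145 + 155 = 300) plus the double crossovers (23).
RF(al–l) = (300 + 23) / 1230 = 323/1230 = 0.2626 → 26.3 cM.

26.3 cM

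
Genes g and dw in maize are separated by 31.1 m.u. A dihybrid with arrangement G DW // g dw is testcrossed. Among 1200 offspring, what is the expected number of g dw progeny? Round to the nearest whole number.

413

A map distance of 31.1 m.u. corresponds to a recombination frequency of 0.311.
The F1 is G DW / g dw, so g dw is a parental gamete class with expected frequency (1 − r)/2 = 0.689/2 = 0.3445.
Expected number = 0.3445 × 1200 = 413.40 ≈ 413.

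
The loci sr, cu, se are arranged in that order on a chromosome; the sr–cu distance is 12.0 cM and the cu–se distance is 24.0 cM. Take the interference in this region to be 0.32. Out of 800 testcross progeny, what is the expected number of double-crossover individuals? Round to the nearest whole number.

Map distances give recombination frequencies of 0.120 and 0.240 for the two intervals.
With interference 0.32 (so coincidence = 0.68), expected double-crossover frequency = 0.120 × 0.240 × 0.68 = 0.01958.
Expected number = 0.01958 × 800 = 15.67 ≈ 16.

16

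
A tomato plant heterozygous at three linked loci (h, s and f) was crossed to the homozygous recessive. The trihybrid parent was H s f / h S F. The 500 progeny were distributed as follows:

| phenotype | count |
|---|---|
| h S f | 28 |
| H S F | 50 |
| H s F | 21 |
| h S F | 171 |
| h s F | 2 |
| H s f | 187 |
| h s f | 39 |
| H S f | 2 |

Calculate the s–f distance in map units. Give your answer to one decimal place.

10.6 map units

The two rarest classes, H S f and h s F, are the double crossovers. Comparing them with the parentals, only the s allele has switched, so s is the middle locus and the order is h – s – f.
Crossovers in the s–f interval produce the single-crossover classes H s F and h S f (21 + 28 = 49) plus the double crossovers (4).
RF(s–f) = (49 + 4) / 500 = 53/500 = 0.1060 → 10.6 map units.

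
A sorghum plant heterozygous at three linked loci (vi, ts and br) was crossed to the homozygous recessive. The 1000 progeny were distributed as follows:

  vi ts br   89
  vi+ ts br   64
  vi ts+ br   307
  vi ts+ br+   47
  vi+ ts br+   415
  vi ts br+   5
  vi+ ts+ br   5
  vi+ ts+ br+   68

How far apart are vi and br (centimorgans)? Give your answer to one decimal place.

12.1 centimorgans

The two most frequent reciprocal classes, vi+ ts br+ and vi ts+ br, are the parental types, so the F1 was vi+ ts br+ / vi ts+ br.
The two rarest classes, vi ts br+ and vi+ ts+ br, are the double crossovers. Comparing them with the parentals, only the vi allele has switched, so vi is the middle locus and the order is ts – vi – br.
Crossovers in the vi–br interval produce the single-crossover classes vi+ ts br and vi ts+ br+ (64 + 47 = 111) plus the double crossovers (10).
RF(vi–br) = (111 + 10) / 1000 = 121/1000 = 0.1210 → 12.1 centimorgans.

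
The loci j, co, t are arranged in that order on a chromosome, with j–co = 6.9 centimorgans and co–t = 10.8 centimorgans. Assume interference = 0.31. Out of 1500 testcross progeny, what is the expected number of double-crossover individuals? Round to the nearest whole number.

Map distances give recombination frequencies of 0.069 and 0.108 for the two intervals.
With interference 0.31 (so coincidence = 0.69), expected double-crossover frequency = 0.069 × 0.108 × 0.69 = 0.00514.
Expected number = 0.00514 × 1500 = 7.71 ≈ 8.

8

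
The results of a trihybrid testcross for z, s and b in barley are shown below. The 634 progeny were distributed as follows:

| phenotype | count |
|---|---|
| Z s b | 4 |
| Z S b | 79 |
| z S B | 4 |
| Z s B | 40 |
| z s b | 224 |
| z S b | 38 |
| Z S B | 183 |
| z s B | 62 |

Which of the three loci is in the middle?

The two most frequent reciprocal classes, Z S B and z s b, are the parental types, so the F1 was Z S B / z s b.
The two rarest classes, z S B and Z s b, are the double crossovers. Comparing them with the parentals, only the z allele has switched, so z is the middle locus and the order is b – z – s.

z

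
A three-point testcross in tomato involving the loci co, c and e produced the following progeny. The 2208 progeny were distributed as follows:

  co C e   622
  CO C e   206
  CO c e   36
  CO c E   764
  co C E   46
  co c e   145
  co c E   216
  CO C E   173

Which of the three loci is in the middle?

The two most frequent reciprocal classes, co C e and CO c E, are the parental types, so the F1 was co C e / CO c E.
The two rarest classes, co C E and CO c e, are the double crossovers. Comparing them with the parentals, only the e allele has switched, so e is the middle locus and the order is co – e – c.

e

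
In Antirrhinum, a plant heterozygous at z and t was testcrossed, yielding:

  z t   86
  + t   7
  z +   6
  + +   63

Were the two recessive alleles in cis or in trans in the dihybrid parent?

The two most frequent classes are + + (63) and z t (86); these are the parental (non-recombinant) types.
So the F1 carried + + on one chromosome and z t on the other — the recessive alleles are on the same chromosome (cis / coupling).

cis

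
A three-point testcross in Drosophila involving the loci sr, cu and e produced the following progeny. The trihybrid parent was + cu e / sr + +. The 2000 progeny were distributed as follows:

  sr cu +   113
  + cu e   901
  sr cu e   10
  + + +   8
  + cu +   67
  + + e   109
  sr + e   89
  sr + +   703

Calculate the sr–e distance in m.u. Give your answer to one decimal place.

8.7 m.u.

The two rarest classes, sr cu e and + + +, are the double crossovers. Comparing them with the parentals, only the sr allele has switched, so sr is the middle locus and the order is cu – sr – e.
Crossovers in the sr–e interval produce the single-crossover classes + cu + and sr + e (67 + 89 = 156) plus the double crossovers (18).
RF(sr–e) = (156 + 18) / 2000 = 174/2000 = 0.0870 → 8.7 m.u.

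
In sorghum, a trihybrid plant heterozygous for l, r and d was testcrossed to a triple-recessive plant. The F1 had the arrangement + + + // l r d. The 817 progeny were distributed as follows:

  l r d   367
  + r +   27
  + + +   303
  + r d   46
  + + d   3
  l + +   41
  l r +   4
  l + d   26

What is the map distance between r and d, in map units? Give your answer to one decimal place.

7.3 map units

The two rarest classes, + + d and l r +, are the double crossovers. Comparing them with the parentals, only the d allele has switched, so d is the middle locus and the order is r – d – l.
Crossovers in the r–d interval produce the single-crossover classes + r + and l + d (27 + 26 = 53) plus the double crossovers (7).
RF(r–d) = (53 + 7) / 817 = 60/817 = 0.0734 → 7.3 map units.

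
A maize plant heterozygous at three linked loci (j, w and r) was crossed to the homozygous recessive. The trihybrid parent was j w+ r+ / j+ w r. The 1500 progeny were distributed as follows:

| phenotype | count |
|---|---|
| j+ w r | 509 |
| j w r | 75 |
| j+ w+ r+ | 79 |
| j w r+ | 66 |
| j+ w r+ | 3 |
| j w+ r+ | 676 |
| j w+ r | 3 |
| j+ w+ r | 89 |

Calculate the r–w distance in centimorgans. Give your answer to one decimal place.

The two rarest classes, j w+ r and j+ w r+, are the double crossovers. Comparing them with the parentals, only the r allele has switched, so r is the middle locus and the order is w – r – j.
Crossovers in the w–r interval produce the single-crossover classes j w r+ and j+ w+ r (66 + 89 = 155) plus the double crossovers (6).
RF(w–r) = (155 + 6) / 1500 = 161/1500 = 0.1073 → 10.7 centimorgans.

10.7 centimorgans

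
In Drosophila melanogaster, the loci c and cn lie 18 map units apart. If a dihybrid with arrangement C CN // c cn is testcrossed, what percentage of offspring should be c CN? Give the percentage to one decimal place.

9.0%

A map distance of 18 map units corresponds to a recombination frequency of 0.180.
The F1 is C CN / c cn, so c CN is a recombinant gamete class with expected frequency r/2 = 0.180/2 = 0.0900.
That is 0.0900 = 9.0% of the progeny.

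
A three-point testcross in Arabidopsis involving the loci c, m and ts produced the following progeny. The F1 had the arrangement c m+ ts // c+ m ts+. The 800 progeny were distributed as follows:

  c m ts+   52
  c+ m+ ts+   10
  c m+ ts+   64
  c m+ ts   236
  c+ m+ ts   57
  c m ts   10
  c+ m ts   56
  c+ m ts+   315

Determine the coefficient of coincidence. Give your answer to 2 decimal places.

0.89

The two rarest classes, c m ts and c+ m+ ts+, are the double crossovers. Comparing them with the parentals, only the m allele has switched, so m is the middle locus and the order is c – m – ts.
c–m: (109 + 20)/800 = 0.1613; m–ts: (120 + 20)/800 = 0.1750.
Expected DCO frequency = 0.1613 × 0.1750 ≈ 0.02823; observed = 20/800 ≈ 0.02500.
Coefficient of coincidence = 0.02500/0.02823 ≈ 0.89.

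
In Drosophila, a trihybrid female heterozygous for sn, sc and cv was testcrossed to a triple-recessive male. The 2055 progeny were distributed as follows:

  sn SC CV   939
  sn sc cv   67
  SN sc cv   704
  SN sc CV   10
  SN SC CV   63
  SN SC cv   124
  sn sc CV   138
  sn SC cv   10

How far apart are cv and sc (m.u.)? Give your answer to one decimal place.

The two most frequent reciprocal classes, SN sc cv and sn SC CV, are the parental types, so the F1 was SN sc cv / sn SC CV.
The two rarest classes, SN sc CV and sn SC cv, are the double crossovers. Comparing them with the parentals, only the cv allele has switched, so cv is the middle locus and the order is sc – cv – sn.
Crossovers in the sc–cv interval produce the single-crossover classes SN SC cv and sn sc CV (124 + 138 = 262) plus the double crossovers (20).
RF(sc–cv) = (262 + 20) / 2055 = 282/2055 = 0.1372 → 13.7 m.u.

13.7 m.u.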